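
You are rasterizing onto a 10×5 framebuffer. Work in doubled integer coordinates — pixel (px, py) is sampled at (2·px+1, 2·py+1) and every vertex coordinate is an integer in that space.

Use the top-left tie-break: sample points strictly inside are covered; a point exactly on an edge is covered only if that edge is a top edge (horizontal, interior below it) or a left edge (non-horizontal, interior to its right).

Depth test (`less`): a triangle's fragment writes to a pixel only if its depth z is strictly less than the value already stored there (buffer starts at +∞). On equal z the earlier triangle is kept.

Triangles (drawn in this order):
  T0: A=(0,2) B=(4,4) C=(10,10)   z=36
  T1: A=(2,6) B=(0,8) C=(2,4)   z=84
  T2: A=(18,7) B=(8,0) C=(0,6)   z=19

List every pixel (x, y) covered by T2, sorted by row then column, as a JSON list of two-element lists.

T0:
  2·area = 12
  edge (0, 2)→(4, 4): d=(4,2) right/bottom  bias=-1
  edge (4, 4)→(10, 10): d=(6,6) right/bottom  bias=-1
  edge (10, 10)→(0, 2): d=(-10,-8) top-left  bias=+0
    (0,0)@(1, 1): e=[-6,0,18] → .  [on edge]
    (1,1)@(3, 3): e=[-2,0,14] → .  [on edge]
    (2,2)@(5, 5): e=[2,0,10] → .  [on edge]
    (3,3)@(7, 7): e=[6,0,6] → .  [on edge]
    (4,4)@(9, 9): e=[10,0,2] → .  [on edge]
  covered (0 px):
    . . . . . . . . . .
    . . . . . . . . . .
    . . . . . . . . . .
    . . . . . . . . . .
    . . . . . . . . . .
T1:
  2·area = 4
  edge (2, 6)→(0, 8): d=(-2,2) right/bottom  bias=-1
  edge (0, 8)→(2, 4): d=(2,-4) top-left  bias=+0
  edge (2, 4)→(2, 6): d=(0,2) right/bottom  bias=-1
    (3,0)@(7, 1): e=[0,14,-10] → .  [on edge]
    (2,1)@(5, 3): e=[0,10,-6] → .  [on edge]
    (1,2)@(3, 5): e=[0,6,-2] → .  [on edge]
    (0,3)@(1, 7): e=[0,2,2] → .  [on edge]
  covered (0 px):
    . . . . . . . . . .
    . . . . . . . . . .
    . . . . . . . . . .
    . . . . . . . . . .
    . . . . . . . . . .
T2:
  2·area = 116  (B↔C swapped to make it positive)
  edge (18, 7)→(0, 6): d=(-18,-1) top-left  bias=+0
  edge (0, 6)→(8, 0): d=(8,-6) top-left  bias=+0
  edge (8, 0)→(18, 7): d=(10,7) right/bottom  bias=-1
    (3,0)@(7, 1): e=[97,2,17] → X
    (4,0)@(9, 1): e=[99,14,3] → X
    (5,0)@(11, 1): e=[101,26,-11] → .
    (2,1)@(5, 3): e=[59,6,51] → X
    (5,1)@(11, 3): e=[65,42,9] → X
    (6,1)@(13, 3): e=[67,54,-5] → .
    (1,2)@(3, 5): e=[21,10,85] → X
    (6,2)@(13, 5): e=[31,70,15] → X
    (7,2)@(15, 5): e=[33,82,1] → X
    (8,2)@(17, 5): e=[35,94,-13] → .
    (1,3)@(3, 7): e=[-15,26,105] → .
    (2,3)@(5, 7): e=[-13,38,91] → .
  covered (13 px):
    . . . X X . . . . .
    . . X X X X . . . .
    . X X X X X X X . .
    . . . . . . . . . .
    . . . . . . . . . .

Final: [[3,0],[4,0],[2,1],[3,1],[4,1],[5,1],[1,2],[2,2],[3,2],[4,2],[5,2],[6,2],[7,2]]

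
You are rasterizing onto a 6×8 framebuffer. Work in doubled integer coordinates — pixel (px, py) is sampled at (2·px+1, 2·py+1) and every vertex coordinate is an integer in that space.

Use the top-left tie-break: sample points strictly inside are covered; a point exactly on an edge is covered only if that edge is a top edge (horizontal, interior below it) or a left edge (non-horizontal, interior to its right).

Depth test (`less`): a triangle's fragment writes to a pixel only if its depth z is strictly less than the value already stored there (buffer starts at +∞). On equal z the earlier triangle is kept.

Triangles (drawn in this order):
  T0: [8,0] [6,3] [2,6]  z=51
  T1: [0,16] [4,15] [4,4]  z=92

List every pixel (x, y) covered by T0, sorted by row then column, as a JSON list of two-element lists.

T0:
  2·area = 6
  edge (8, 0)→(6, 3): d=(-2,3) right/bottom  bias=-1
  edge (6, 3)→(2, 6): d=(-4,3) right/bottom  bias=-1
  edge (2, 6)→(8, 0): d=(6,-6) top-left  bias=+0
    (3,0)@(7, 1): e=[1,5,0] → X  [on edge]
    (4,0)@(9, 1): e=[-5,-1,12] → .
    (2,1)@(5, 3): e=[3,3,0] → X  [on edge]
    (3,1)@(7, 3): e=[-3,-3,12] → .
    (1,2)@(3, 5): e=[5,1,0] → X  [on edge]
    (2,2)@(5, 5): e=[-1,-5,12] → .
    (0,3)@(1, 7): e=[7,-1,0] → .  [on edge]
    (1,3)@(3, 7): e=[1,-7,12] → .
  covered (3 px):
    . . . X . .
    . . X . . .
    . X . . . .
    . . . . . .
    . . . . . .
    . . . . . .
    . . . . . .
    . . . . . .
T1:
  2·area = 44  (B↔C swapped to make it positive)
  edge (0, 16)→(4, 4): d=(4,-12) top-left  bias=+0
  edge (4, 4)→(4, 15): d=(0,11) right/bottom  bias=-1
  edge (4, 15)→(0, 16): d=(-4,1) right/bottom  bias=-1
    (2,0)@(5, 1): e=[0,-11,55] → .  [on edge]
    (1,3)@(3, 7): e=[0,11,33] → X  [on edge]
    (2,3)@(5, 7): e=[24,-11,31] → .
    (1,4)@(3, 9): e=[8,11,25] → X
    (2,4)@(5, 9): e=[32,-11,23] → .
    (1,5)@(3, 11): e=[16,11,17] → X
    (2,5)@(5, 11): e=[40,-11,15] → .
    (0,6)@(1, 13): e=[0,33,11] → X  [on edge]
    (2,6)@(5, 13): e=[48,-11,7] → .
    (0,7)@(1, 15): e=[8,33,3] → X
    (2,7)@(5, 15): e=[56,-11,-1] → .
  covered (7 px):
    . . . . . .
    . . . . . .
    . . . . . .
    . X . . . .
    . X . . . .
    . X . . . .
    X X . . . .
    X X . . . .

Answer: [[3,0],[2,1],[1,2]]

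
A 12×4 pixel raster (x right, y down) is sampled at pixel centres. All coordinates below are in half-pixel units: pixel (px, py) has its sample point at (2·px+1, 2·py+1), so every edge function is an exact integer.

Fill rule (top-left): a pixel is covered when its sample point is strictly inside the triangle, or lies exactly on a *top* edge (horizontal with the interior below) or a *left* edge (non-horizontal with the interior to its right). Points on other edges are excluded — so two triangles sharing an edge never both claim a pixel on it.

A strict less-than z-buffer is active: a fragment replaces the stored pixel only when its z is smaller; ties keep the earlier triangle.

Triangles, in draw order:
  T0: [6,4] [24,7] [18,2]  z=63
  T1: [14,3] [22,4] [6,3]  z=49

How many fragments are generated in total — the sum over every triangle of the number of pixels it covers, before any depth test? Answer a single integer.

T0:
  2·area = 72  (B↔C swapped to make it positive)
  edge (6, 4)→(18, 2): d=(12,-2) top-left  bias=+0
  edge (18, 2)→(24, 7): d=(6,5) right/bottom  bias=-1
  edge (24, 7)→(6, 4): d=(-18,-3) top-left  bias=+0
    (6,1)@(13, 3): e=[2,31,39] → #
    (7,1)@(15, 3): e=[6,21,45] → #
    (8,1)@(17, 3): e=[10,11,51] → #
    (9,1)@(19, 3): e=[14,1,57] → #
    (10,1)@(21, 3): e=[18,-9,63] → ·
    (6,2)@(13, 5): e=[26,43,3] → #
    (10,2)@(21, 5): e=[42,3,27] → #
    (11,2)@(23, 5): e=[46,-7,33] → ·
    (6,3)@(13, 7): e=[50,55,-33] → ·
    (7,3)@(15, 7): e=[54,45,-27] → ·
    (8,3)@(17, 7): e=[58,35,-21] → ·
    (9,3)@(19, 7): e=[62,25,-15] → ·
  covered (9 px):
    · · · · · · · · · · · ·
    · · · · · · # # # # · ·
    · · · · · · # # # # # ·
    · · · · · · · · · · · ·
T1:
  2·area = 8
  edge (14, 3)→(22, 4): d=(8,1) right/bottom  bias=-1
  edge (22, 4)→(6, 3): d=(-16,-1) top-left  bias=+0
  edge (6, 3)→(14, 3): d=(8,0) top-left  bias=+0
    (0,1)@(1, 3): e=[13,-5,0] → ·  [on edge]
    (1,1)@(3, 3): e=[11,-3,0] → ·  [on edge]
    (2,1)@(5, 3): e=[9,-1,0] → ·  [on edge]
    (3,1)@(7, 3): e=[7,1,0] → #  [on edge]
    (4,1)@(9, 3): e=[5,3,0] → #  [on edge]
    (5,1)@(11, 3): e=[3,5,0] → #  [on edge]
    (6,1)@(13, 3): e=[1,7,0] → #  [on edge]
    (7,1)@(15, 3): e=[-1,9,0] → ·  [on edge]
    (8,1)@(17, 3): e=[-3,11,0] → ·  [on edge]
    (9,1)@(19, 3): e=[-5,13,0] → ·  [on edge]
    (10,1)@(21, 3): e=[-7,15,0] → ·  [on edge]
    (11,1)@(23, 3): e=[-9,17,0] → ·  [on edge]
  covered (4 px):
    · · · · · · · · · · · ·
    · · · # # # # · · · · ·
    · · · · · · · · · · · ·
    · · · · · · · · · · · ·

Result: 13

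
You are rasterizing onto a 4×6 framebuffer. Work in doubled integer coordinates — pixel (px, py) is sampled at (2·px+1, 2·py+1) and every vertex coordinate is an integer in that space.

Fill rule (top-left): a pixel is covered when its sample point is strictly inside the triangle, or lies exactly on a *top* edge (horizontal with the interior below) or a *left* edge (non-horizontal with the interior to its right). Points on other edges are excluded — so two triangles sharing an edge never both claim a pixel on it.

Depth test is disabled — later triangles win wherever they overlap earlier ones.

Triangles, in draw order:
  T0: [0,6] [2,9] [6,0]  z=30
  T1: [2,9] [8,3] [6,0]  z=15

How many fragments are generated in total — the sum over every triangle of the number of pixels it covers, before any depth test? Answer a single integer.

T0:
  2·area = 30  (B↔C swapped to make it positive)
  edge (0, 6)→(6, 0): d=(6,-6) top-left  bias=+0
  edge (6, 0)→(2, 9): d=(-4,9) right/bottom  bias=-1
  edge (2, 9)→(0, 6): d=(-2,-3) top-left  bias=+0
    (2,0)@(5, 1): e=[0,5,25] → X  [on edge]
    (3,0)@(7, 1): e=[12,-13,31] → .
    (1,1)@(3, 3): e=[0,15,15] → X  [on edge]
    (2,1)@(5, 3): e=[12,-3,21] → .
    (0,2)@(1, 5): e=[0,25,5] → X  [on edge]
    (2,2)@(5, 5): e=[24,-11,17] → .
    (0,3)@(1, 7): e=[12,17,1] → X
    (1,3)@(3, 7): e=[24,-1,7] → .
    (0,4)@(1, 9): e=[24,9,-3] → .
  covered (5 px):
    . . X .
    . X . .
    X X . .
    X . . .
    . . . .
    . . . .
T1:
  2·area = 30  (B↔C swapped to make it positive)
  edge (2, 9)→(6, 0): d=(4,-9) top-left  bias=+0
  edge (6, 0)→(8, 3): d=(2,3) right/bottom  bias=-1
  edge (8, 3)→(2, 9): d=(-6,6) right/bottom  bias=-1
    (2,1)@(5, 3): e=[3,9,18] → X
    (3,1)@(7, 3): e=[21,3,6] → X
    (2,2)@(5, 5): e=[11,13,6] → X
    (3,2)@(7, 5): e=[29,7,-6] → .
    (1,3)@(3, 7): e=[1,23,6] → X
    (2,3)@(5, 7): e=[19,17,-6] → .
    (1,4)@(3, 9): e=[9,27,-6] → .
  covered (4 px):
    . . . .
    . . X X
    . . X .
    . X . .
    . . . .
    . . . .

Result: 9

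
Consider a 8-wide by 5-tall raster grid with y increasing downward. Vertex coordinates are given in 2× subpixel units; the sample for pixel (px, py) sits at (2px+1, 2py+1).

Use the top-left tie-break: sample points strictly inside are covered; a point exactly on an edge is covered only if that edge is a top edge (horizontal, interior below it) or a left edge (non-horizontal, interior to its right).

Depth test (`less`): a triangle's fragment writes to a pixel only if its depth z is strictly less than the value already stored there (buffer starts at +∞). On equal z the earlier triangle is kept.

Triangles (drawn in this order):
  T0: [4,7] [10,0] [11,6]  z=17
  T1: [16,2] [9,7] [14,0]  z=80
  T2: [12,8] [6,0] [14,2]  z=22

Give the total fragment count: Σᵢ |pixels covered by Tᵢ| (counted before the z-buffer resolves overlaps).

T0:
  2·area = 43
  edge (4, 7)→(10, 0): d=(6,-7) top-left  bias=+0
  edge (10, 0)→(11, 6): d=(1,6) right/bottom  bias=-1
  edge (11, 6)→(4, 7): d=(-7,1) right/bottom  bias=-1
    (4,1)@(9, 3): e=[11,9,23] → X
    (5,1)@(11, 3): e=[25,-3,21] → .
    (3,2)@(7, 5): e=[9,23,11] → X
    (5,2)@(11, 5): e=[37,-1,7] → .
    (3,3)@(7, 7): e=[21,25,-3] → .
    (4,3)@(9, 7): e=[35,13,-5] → .
  covered (3 px):
    . . . . . . . .
    . . . . X . . .
    . . . X X . . .
    . . . . . . . .
    . . . . . . . .
T1:
  2·area = 24
  edge (16, 2)→(9, 7): d=(-7,5) right/bottom  bias=-1
  edge (9, 7)→(14, 0): d=(5,-7) top-left  bias=+0
  edge (14, 0)→(16, 2): d=(2,2) right/bottom  bias=-1
    (7,0)@(15, 1): e=[12,12,0] → .  [on edge]
    (6,1)@(13, 3): e=[8,8,8] → X
    (7,1)@(15, 3): e=[-2,22,4] → .
    (5,2)@(11, 5): e=[4,4,16] → X
    (6,2)@(13, 5): e=[-6,18,12] → .
    (4,3)@(9, 7): e=[0,0,24] → .  [on edge]
    (5,3)@(11, 7): e=[-10,14,20] → .
  covered (2 px):
    . . . . . . . .
    . . . . . . X .
    . . . . . X . .
    . . . . . . . .
    . . . . . . . .
T2:
  2·area = 52
  edge (12, 8)→(6, 0): d=(-6,-8) top-left  bias=+0
  edge (6, 0)→(14, 2): d=(8,2) right/bottom  bias=-1
  edge (14, 2)→(12, 8): d=(-2,6) right/bottom  bias=-1
    (3,0)@(7, 1): e=[2,6,44] → X
    (4,0)@(9, 1): e=[18,2,32] → X
    (5,0)@(11, 1): e=[34,-2,20] → .
    (3,1)@(7, 3): e=[-10,22,40] → .
    (4,1)@(9, 3): e=[6,18,28] → X
    (5,1)@(11, 3): e=[22,14,16] → X
    (6,1)@(13, 3): e=[38,10,4] → X
    (7,1)@(15, 3): e=[54,6,-8] → .
    (4,2)@(9, 5): e=[-6,34,24] → .
    (5,2)@(11, 5): e=[10,30,12] → X
    (6,2)@(13, 5): e=[26,26,0] → .  [on edge]
    (5,3)@(11, 7): e=[-2,46,8] → .
  covered (6 px):
    . . . X X . . .
    . . . . X X X .
    . . . . . X . .
    . . . . . . . .
    . . . . . . . .

Answer: 11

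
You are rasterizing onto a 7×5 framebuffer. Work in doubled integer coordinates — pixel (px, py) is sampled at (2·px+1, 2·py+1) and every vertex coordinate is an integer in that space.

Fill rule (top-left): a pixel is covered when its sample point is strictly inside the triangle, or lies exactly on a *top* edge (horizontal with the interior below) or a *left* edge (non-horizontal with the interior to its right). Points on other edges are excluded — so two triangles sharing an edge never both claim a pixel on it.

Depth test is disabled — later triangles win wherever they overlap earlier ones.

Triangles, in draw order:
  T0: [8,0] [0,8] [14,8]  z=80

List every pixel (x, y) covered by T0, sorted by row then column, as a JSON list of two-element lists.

T0:
  2·area = 112  (B↔C swapped to make it positive)
  edge (8, 0)→(14, 8): d=(6,8) right/bottom  bias=-1
  edge (14, 8)→(0, 8): d=(-14,0) right/bottom  bias=-1
  edge (0, 8)→(8, 0): d=(8,-8) top-left  bias=+0
    (3,0)@(7, 1): e=[14,98,0] → X  [on edge]
    (4,0)@(9, 1): e=[-2,98,16] → .
    (2,1)@(5, 3): e=[42,70,0] → X  [on edge]
    (4,1)@(9, 3): e=[10,70,32] → X
    (5,1)@(11, 3): e=[-6,70,48] → .
    (1,2)@(3, 5): e=[70,42,0] → X  [on edge]
    (5,2)@(11, 5): e=[6,42,64] → X
    (6,2)@(13, 5): e=[-10,42,80] → .
    (0,3)@(1, 7): e=[98,14,0] → X  [on edge]
    (6,3)@(13, 7): e=[2,14,96] → X
    (0,4)@(1, 9): e=[110,-14,16] → .
    (1,4)@(3, 9): e=[94,-14,32] → .
  covered (16 px):
    . . . X . . .
    . . X X X . .
    . X X X X X .
    X X X X X X X
    . . . . . . .

Answer: [[3,0],[2,1],[3,1],[4,1],[1,2],[2,2],[3,2],[4,2],[5,2],[0,3],[1,3],[2,3],[3,3],[4,3],[5,3],[6,3]]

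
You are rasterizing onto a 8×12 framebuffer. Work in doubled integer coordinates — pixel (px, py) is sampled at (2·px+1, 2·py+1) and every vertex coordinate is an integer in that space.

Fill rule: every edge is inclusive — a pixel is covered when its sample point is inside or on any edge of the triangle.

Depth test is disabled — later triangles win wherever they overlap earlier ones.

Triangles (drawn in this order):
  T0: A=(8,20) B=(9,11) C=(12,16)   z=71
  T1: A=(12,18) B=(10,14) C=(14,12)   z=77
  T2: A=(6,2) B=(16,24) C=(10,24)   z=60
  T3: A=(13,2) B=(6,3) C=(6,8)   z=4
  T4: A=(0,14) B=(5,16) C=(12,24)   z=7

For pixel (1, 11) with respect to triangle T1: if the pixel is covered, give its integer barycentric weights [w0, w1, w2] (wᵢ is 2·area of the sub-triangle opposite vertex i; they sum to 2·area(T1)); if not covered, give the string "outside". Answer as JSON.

T0:
  2·area = 32
  edge (8, 20)→(9, 11): d=(1,-9) inclusive
  edge (9, 11)→(12, 16): d=(3,5) inclusive
  edge (12, 16)→(8, 20): d=(-4,4) inclusive
    (1,0)@(3, 1): e=[-64,0,96] → ·  [on edge]
    (4,5)@(9, 11): e=[0,0,32] → █  [on edge]
    (5,5)@(11, 11): e=[18,-10,24] → ·
    (4,6)@(9, 13): e=[2,6,24] → █
    (5,6)@(11, 13): e=[20,-4,16] → ·
    (7,6)@(15, 13): e=[56,-24,0] → ·  [on edge]
    (4,7)@(9, 15): e=[4,12,16] → █
    (5,7)@(11, 15): e=[22,2,8] → █
    (6,7)@(13, 15): e=[40,-8,0] → ·  [on edge]
    (4,8)@(9, 17): e=[6,18,8] → █
    (5,8)@(11, 17): e=[24,8,0] → █  [on edge]
    (6,8)@(13, 17): e=[42,-2,-8] → ·
    (4,9)@(9, 19): e=[8,24,0] → █  [on edge]
    (3,10)@(7, 21): e=[-8,40,0] → ·  [on edge]
    (7,10)@(15, 21): e=[64,0,-32] → ·  [on edge]
    (2,11)@(5, 23): e=[-24,56,0] → ·  [on edge]
  covered (7 px):
    · · · · · · · ·
    · · · · · · · ·
    · · · · · · · ·
    · · · · · · · ·
    · · · · · · · ·
    · · · · █ · · ·
    · · · · █ · · ·
    · · · · █ █ · ·
    · · · · █ █ · ·
    · · · · █ · · ·
    · · · · · · · ·
    · · · · · · · ·
T1:
  2·area = 20
  edge (12, 18)→(10, 14): d=(-2,-4) inclusive
  edge (10, 14)→(14, 12): d=(4,-2) inclusive
  edge (14, 12)→(12, 18): d=(-2,6) inclusive
    (7,4)@(15, 9): e=[30,-10,0] → ·  [on edge]
    (6,6)@(13, 13): e=[14,2,4] → █
    (7,6)@(15, 13): e=[22,6,-8] → ·
    (5,7)@(11, 15): e=[2,6,12] → █
    (6,7)@(13, 15): e=[10,10,0] → █  [on edge]
    (7,7)@(15, 15): e=[18,14,-12] → ·
    (5,8)@(11, 17): e=[-2,14,8] → ·
    (6,8)@(13, 17): e=[6,18,-4] → ·
    (5,10)@(11, 21): e=[-10,30,0] → ·  [on edge]
  covered (3 px):
    · · · · · · · ·
    · · · · · · · ·
    · · · · · · · ·
    · · · · · · · ·
    · · · · · · · ·
    · · · · · · · ·
    · · · · · · █ ·
    · · · · · █ █ ·
    · · · · · · · ·
    · · · · · · · ·
    · · · · · · · ·
    · · · · · · · ·
T2:
  2·area = 132
  edge (6, 2)→(16, 24): d=(10,22) inclusive
  edge (16, 24)→(10, 24): d=(-6,0) inclusive
  edge (10, 24)→(6, 2): d=(-4,-22) inclusive
    (3,2)@(7, 5): e=[8,114,10] → █
    (4,2)@(9, 5): e=[-36,114,54] → ·
    (3,3)@(7, 7): e=[28,102,2] → █
    (4,3)@(9, 7): e=[-16,102,46] → ·
    (3,4)@(7, 9): e=[48,90,-6] → ·
    (4,4)@(9, 9): e=[4,90,38] → █
    (5,4)@(11, 9): e=[-40,90,82] → ·
    (4,5)@(9, 11): e=[24,78,30] → █
    (5,5)@(11, 11): e=[-20,78,74] → ·
    (4,6)@(9, 13): e=[44,66,22] → █
    (5,6)@(11, 13): e=[0,66,66] → █  [on edge]
    (6,6)@(13, 13): e=[-44,66,110] → ·
  covered (17 px):
    · · · · · · · ·
    · · · · · · · ·
    · · · █ · · · ·
    · · · █ · · · ·
    · · · · █ · · ·
    · · · · █ · · ·
    · · · · █ █ · ·
    · · · · █ █ · ·
    · · · · █ █ · ·
    · · · · · █ █ ·
    · · · · · █ █ ·
    · · · · · █ █ █
T3:
  2·area = 35  (B↔C swapped to make it positive)
  edge (13, 2)→(6, 8): d=(-7,6) inclusive
  edge (6, 8)→(6, 3): d=(0,-5) inclusive
  edge (6, 3)→(13, 2): d=(7,-1) inclusive
    (3,1)@(7, 3): e=[29,5,1] → █
    (4,1)@(9, 3): e=[17,15,3] → █
    (5,1)@(11, 3): e=[5,25,5] → █
    (6,1)@(13, 3): e=[-7,35,7] → ·
    (3,2)@(7, 5): e=[15,5,15] → █
    (5,2)@(11, 5): e=[-9,25,19] → ·
    (3,3)@(7, 7): e=[1,5,29] → █
    (4,3)@(9, 7): e=[-11,15,31] → ·
    (3,4)@(7, 9): e=[-13,5,43] → ·
  covered (6 px):
    · · · · · · · ·
    · · · █ █ █ · ·
    · · · █ █ · · ·
    · · · █ · · · ·
    · · · · · · · ·
    · · · · · · · ·
    · · · · · · · ·
    · · · · · · · ·
    · · · · · · · ·
    · · · · · · · ·
    · · · · · · · ·
    · · · · · · · ·
T4:
  2·area = 26
  edge (0, 14)→(5, 16): d=(5,2) inclusive
  edge (5, 16)→(12, 24): d=(7,8) inclusive
  edge (12, 24)→(0, 14): d=(-12,-10) inclusive
    (2,8)@(5, 17): e=[5,7,14] → █
    (3,8)@(7, 17): e=[1,-9,34] → ·
    (2,9)@(5, 19): e=[15,21,-10] → ·
    (3,9)@(7, 19): e=[11,5,10] → █
    (4,9)@(9, 19): e=[7,-11,30] → ·
    (3,10)@(7, 21): e=[21,19,-14] → ·
    (4,10)@(9, 21): e=[17,3,6] → █
    (5,10)@(11, 21): e=[13,-13,26] → ·
    (4,11)@(9, 23): e=[27,17,-18] → ·
    (5,11)@(11, 23): e=[23,1,2] → █
    (6,11)@(13, 23): e=[19,-15,22] → ·
  covered (4 px):
    · · · · · · · ·
    · · · · · · · ·
    · · · · · · · ·
    · · · · · · · ·
    · · · · · · · ·
    · · · · · · · ·
    · · · · · · · ·
    · · · · · · · ·
    · · █ · · · · ·
    · · · █ · · · ·
    · · · · █ · · ·
    · · · · · █ · ·

Answer: "outside"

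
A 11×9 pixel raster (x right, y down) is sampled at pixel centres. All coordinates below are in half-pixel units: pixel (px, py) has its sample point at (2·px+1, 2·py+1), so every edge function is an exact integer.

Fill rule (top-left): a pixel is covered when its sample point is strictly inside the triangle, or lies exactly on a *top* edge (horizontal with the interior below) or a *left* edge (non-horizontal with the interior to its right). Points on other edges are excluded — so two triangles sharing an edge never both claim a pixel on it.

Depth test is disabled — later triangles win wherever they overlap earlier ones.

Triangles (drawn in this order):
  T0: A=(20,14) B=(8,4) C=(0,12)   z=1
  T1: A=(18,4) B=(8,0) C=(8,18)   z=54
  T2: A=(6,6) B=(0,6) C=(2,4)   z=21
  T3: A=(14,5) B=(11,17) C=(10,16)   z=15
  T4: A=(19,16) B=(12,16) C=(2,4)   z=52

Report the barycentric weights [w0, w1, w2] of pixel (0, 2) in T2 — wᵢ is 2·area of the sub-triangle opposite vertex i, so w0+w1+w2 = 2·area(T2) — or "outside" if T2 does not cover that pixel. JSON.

T0:
  2·area = 176  (B↔C swapped to make it positive)
  edge (20, 14)→(0, 12): d=(-20,-2) top-left  bias=+0
  edge (0, 12)→(8, 4): d=(8,-8) top-left  bias=+0
  edge (8, 4)→(20, 14): d=(12,10) right/bottom  bias=-1
    (5,0)@(11, 1): e=[242,0,-66] → ·  [on edge]
    (4,1)@(9, 3): e=[198,0,-22] → ·  [on edge]
    (3,2)@(7, 5): e=[154,0,22] → #  [on edge]
    (4,2)@(9, 5): e=[158,16,2] → #
    (5,2)@(11, 5): e=[162,32,-18] → ·
    (2,3)@(5, 7): e=[110,0,66] → #  [on edge]
    (5,3)@(11, 7): e=[122,48,6] → #
    (6,3)@(13, 7): e=[126,64,-14] → ·
    (1,4)@(3, 9): e=[66,0,110] → #  [on edge]
    (6,4)@(13, 9): e=[86,80,10] → #
    (7,4)@(15, 9): e=[90,96,-10] → ·
    (0,5)@(1, 11): e=[22,0,154] → #  [on edge]
  covered (24 px):
    · · · · · · · · · · ·
    · · · · · · · · · · ·
    · · · # # · · · · · ·
    · · # # # # · · · · ·
    · # # # # # # · · · ·
    # # # # # # # # · · ·
    · · · · · # # # # · ·
    · · · · · · · · · · ·
    · · · · · · · · · · ·
T1:
  2·area = 180  (B↔C swapped to make it positive)
  edge (18, 4)→(8, 18): d=(-10,14) right/bottom  bias=-1
  edge (8, 18)→(8, 0): d=(0,-18) top-left  bias=+0
  edge (8, 0)→(18, 4): d=(10,4) right/bottom  bias=-1
    (4,0)@(9, 1): e=[156,18,6] → #
    (5,0)@(11, 1): e=[128,54,-2] → ·
    (4,1)@(9, 3): e=[136,18,26] → #
    (5,1)@(11, 3): e=[108,54,18] → #
    (6,1)@(13, 3): e=[80,90,10] → #
    (7,1)@(15, 3): e=[52,126,2] → #
    (8,1)@(17, 3): e=[24,162,-6] → ·
    (4,2)@(9, 5): e=[116,18,46] → #
    (8,2)@(17, 5): e=[4,162,14] → #
    (9,2)@(19, 5): e=[-24,198,6] → ·
    (4,3)@(9, 7): e=[96,18,66] → #
    (8,3)@(17, 7): e=[-16,162,34] → ·
    (6,5)@(13, 11): e=[0,90,90] → ·  [on edge]
  covered (22 px):
    · · · · # · · · · · ·
    · · · · # # # # · · ·
    · · · · # # # # # · ·
    · · · · # # # # · · ·
    · · · · # # # · · · ·
    · · · · # # · · · · ·
    · · · · # # · · · · ·
    · · · · # · · · · · ·
    · · · · · · · · · · ·
T2:
  2·area = 12
  edge (6, 6)→(0, 6): d=(-6,0) right/bottom  bias=-1
  edge (0, 6)→(2, 4): d=(2,-2) top-left  bias=+0
  edge (2, 4)→(6, 6): d=(4,2) right/bottom  bias=-1
    (2,0)@(5, 1): e=[30,0,-18] → ·  [on edge]
    (1,1)@(3, 3): e=[18,0,-6] → ·  [on edge]
    (0,2)@(1, 5): e=[6,0,6] → #  [on edge]
    (1,2)@(3, 5): e=[6,4,2] → #
    (2,2)@(5, 5): e=[6,8,-2] → ·
    (0,3)@(1, 7): e=[-6,4,14] → ·
    (1,3)@(3, 7): e=[-6,8,10] → ·
  covered (2 px):
    · · · · · · · · · · ·
    · · · · · · · · · · ·
    # # · · · · · · · · ·
    · · · · · · · · · · ·
    · · · · · · · · · · ·
    · · · · · · · · · · ·
    · · · · · · · · · · ·
    · · · · · · · · · · ·
    · · · · · · · · · · ·
T3:
  2·area = 15
  edge (14, 5)→(11, 17): d=(-3,12) right/bottom  bias=-1
  edge (11, 17)→(10, 16): d=(-1,-1) top-left  bias=+0
  edge (10, 16)→(14, 5): d=(4,-11) top-left  bias=+0
    (7,0)@(15, 1): e=[0,20,-5] → ·  [on edge]
    (0,3)@(1, 7): e=[150,0,-135] → ·  [on edge]
    (1,4)@(3, 9): e=[120,0,-105] → ·  [on edge]
    (6,4)@(13, 9): e=[0,10,5] → ·  [on edge]
    (2,5)@(5, 11): e=[90,0,-75] → ·  [on edge]
    (3,6)@(7, 13): e=[60,0,-45] → ·  [on edge]
    (4,7)@(9, 15): e=[30,0,-15] → ·  [on edge]
    (5,7)@(11, 15): e=[6,2,7] → #
    (6,7)@(13, 15): e=[-18,4,29] → ·
    (5,8)@(11, 17): e=[0,0,15] → ·  [on edge]
  covered (1 px):
    · · · · · · · · · · ·
    · · · · · · · · · · ·
    · · · · · · · · · · ·
    · · · · · · · · · · ·
    · · · · · · · · · · ·
    · · · · · · · · · · ·
    · · · · · · · · · · ·
    · · · · · # · · · · ·
    · · · · · · · · · · ·
T4:
  2·area = 84
  edge (19, 16)→(12, 16): d=(-7,0) right/bottom  bias=-1
  edge (12, 16)→(2, 4): d=(-10,-12) top-left  bias=+0
  edge (2, 4)→(19, 16): d=(17,12) right/bottom  bias=-1
    (1,2)@(3, 5): e=[77,2,5] → #
    (2,2)@(5, 5): e=[77,26,-19] → ·
    (1,3)@(3, 7): e=[63,-18,39] → ·
    (2,3)@(5, 7): e=[63,6,15] → #
    (3,3)@(7, 7): e=[63,30,-9] → ·
    (2,4)@(5, 9): e=[49,-14,49] → ·
    (3,4)@(7, 9): e=[49,10,25] → #
    (4,4)@(9, 9): e=[49,34,1] → #
    (5,4)@(11, 9): e=[49,58,-23] → ·
    (3,5)@(7, 11): e=[35,-10,59] → ·
    (4,5)@(9, 11): e=[35,14,35] → #
    (5,5)@(11, 11): e=[35,38,11] → #
  covered (11 px):
    · · · · · · · · · · ·
    · · · · · · · · · · ·
    · # · · · · · · · · ·
    · · # · · · · · · · ·
    · · · # # · · · · · ·
    · · · · # # · · · · ·
    · · · · · # # · · · ·
    · · · · · · # # # · ·
    · · · · · · · · · · ·

Result: [0,6,6]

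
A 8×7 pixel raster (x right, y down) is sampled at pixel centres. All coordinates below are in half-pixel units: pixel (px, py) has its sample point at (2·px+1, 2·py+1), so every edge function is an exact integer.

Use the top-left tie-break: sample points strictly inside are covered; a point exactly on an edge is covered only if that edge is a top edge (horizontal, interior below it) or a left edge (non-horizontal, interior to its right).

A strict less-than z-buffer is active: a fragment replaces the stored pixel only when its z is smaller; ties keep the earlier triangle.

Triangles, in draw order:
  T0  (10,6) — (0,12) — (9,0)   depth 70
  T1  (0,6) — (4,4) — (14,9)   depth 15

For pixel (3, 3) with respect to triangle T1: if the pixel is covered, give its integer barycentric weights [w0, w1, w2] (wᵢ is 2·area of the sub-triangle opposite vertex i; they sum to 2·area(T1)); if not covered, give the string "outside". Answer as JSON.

T0:
  2·area = 66
  edge (10, 6)→(0, 12): d=(-10,6) right/bottom  bias=-1
  edge (0, 12)→(9, 0): d=(9,-12) top-left  bias=+0
  edge (9, 0)→(10, 6): d=(1,6) right/bottom  bias=-1
    (4,0)@(9, 1): e=[56,9,1] → █
    (5,0)@(11, 1): e=[44,33,-11] → ·
    (3,1)@(7, 3): e=[48,3,15] → █
    (5,1)@(11, 3): e=[24,51,-9] → ·
    (7,1)@(15, 3): e=[0,99,-33] → ·  [on edge]
    (3,2)@(7, 5): e=[28,21,17] → █
    (5,2)@(11, 5): e=[4,69,-7] → ·
    (2,3)@(5, 7): e=[20,15,31] → █
    (4,3)@(9, 7): e=[-4,63,7] → ·
    (1,4)@(3, 9): e=[12,9,45] → █
    (2,4)@(5, 9): e=[0,33,33] → ·  [on edge]
    (3,4)@(7, 9): e=[-12,57,21] → ·
  covered (9 px):
    · · · · █ · · ·
    · · · █ █ · · ·
    · · · █ █ · · ·
    · · █ █ · · · ·
    · █ · · · · · ·
    █ · · · · · · ·
    · · · · · · · ·
T1:
  2·area = 40
  edge (0, 6)→(4, 4): d=(4,-2) top-left  bias=+0
  edge (4, 4)→(14, 9): d=(10,5) right/bottom  bias=-1
  edge (14, 9)→(0, 6): d=(-14,-3) top-left  bias=+0
    (1,2)@(3, 5): e=[2,15,23] → █
    (2,2)@(5, 5): e=[6,5,29] → █
    (3,2)@(7, 5): e=[10,-5,35] → ·
    (1,3)@(3, 7): e=[10,35,-5] → ·
    (2,3)@(5, 7): e=[14,25,1] → █
    (3,3)@(7, 7): e=[18,15,7] → █
    (4,3)@(9, 7): e=[22,5,13] → █
    (5,3)@(11, 7): e=[26,-5,19] → ·
    (2,4)@(5, 9): e=[22,45,-27] → ·
    (3,4)@(7, 9): e=[26,35,-21] → ·
    (4,4)@(9, 9): e=[30,25,-15] → ·
  covered (5 px):
    · · · · · · · ·
    · · · · · · · ·
    · █ █ · · · · ·
    · · █ █ █ · · ·
    · · · · · · · ·
    · · · · · · · ·
    · · · · · · · ·

Answer: [15,7,18]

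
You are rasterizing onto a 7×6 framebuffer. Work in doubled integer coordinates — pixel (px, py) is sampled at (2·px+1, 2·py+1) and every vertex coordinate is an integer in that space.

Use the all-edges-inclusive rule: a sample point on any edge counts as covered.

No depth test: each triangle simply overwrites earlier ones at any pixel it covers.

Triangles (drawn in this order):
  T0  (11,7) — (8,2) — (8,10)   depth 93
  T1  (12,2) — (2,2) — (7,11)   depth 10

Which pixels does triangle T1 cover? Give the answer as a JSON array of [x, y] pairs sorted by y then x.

T0:
  2·area = 24  (B↔C swapped to make it positive)
  edge (11, 7)→(8, 10): d=(-3,3) inclusive
  edge (8, 10)→(8, 2): d=(0,-8) inclusive
  edge (8, 2)→(11, 7): d=(3,5) inclusive
    (4,2)@(9, 5): e=[12,8,4] → #
    (5,2)@(11, 5): e=[6,24,-6] → ·
    (6,2)@(13, 5): e=[0,40,-16] → ·  [on edge]
    (4,3)@(9, 7): e=[6,8,10] → #
    (5,3)@(11, 7): e=[0,24,0] → #  [on edge]
    (6,3)@(13, 7): e=[-6,40,-10] → ·
    (4,4)@(9, 9): e=[0,8,16] → #  [on edge]
    (5,4)@(11, 9): e=[-6,24,6] → ·
    (3,5)@(7, 11): e=[0,-8,32] → ·  [on edge]
    (4,5)@(9, 11): e=[-6,8,22] → ·
  covered (4 px):
    · · · · · · ·
    · · · · · · ·
    · · · · # · ·
    · · · · # # ·
    · · · · # · ·
    · · · · · · ·
T1:
  2·area = 90  (B↔C swapped to make it positive)
  edge (12, 2)→(7, 11): d=(-5,9) inclusive
  edge (7, 11)→(2, 2): d=(-5,-9) inclusive
  edge (2, 2)→(12, 2): d=(10,0) inclusive
    (1,1)@(3, 3): e=[76,4,10] → #
    (2,1)@(5, 3): e=[58,22,10] → #
    (3,1)@(7, 3): e=[40,40,10] → #
    (4,1)@(9, 3): e=[22,58,10] → #
    (5,1)@(11, 3): e=[4,76,10] → #
    (6,1)@(13, 3): e=[-14,94,10] → ·
    (1,2)@(3, 5): e=[66,-6,30] → ·
    (2,2)@(5, 5): e=[48,12,30] → #
    (5,2)@(11, 5): e=[-6,66,30] → ·
    (2,3)@(5, 7): e=[38,2,50] → #
    (5,3)@(11, 7): e=[-16,56,50] → ·
    (2,4)@(5, 9): e=[28,-8,70] → ·
    (3,5)@(7, 11): e=[0,0,90] → #  [on edge]
  covered (13 px):
    · · · · · · ·
    · # # # # # ·
    · · # # # · ·
    · · # # # · ·
    · · · # · · ·
    · · · # · · ·

Result: [[1,1],[2,1],[3,1],[4,1],[5,1],[2,2],[3,2],[4,2],[2,3],[3,3],[4,3],[3,4],[3,5]]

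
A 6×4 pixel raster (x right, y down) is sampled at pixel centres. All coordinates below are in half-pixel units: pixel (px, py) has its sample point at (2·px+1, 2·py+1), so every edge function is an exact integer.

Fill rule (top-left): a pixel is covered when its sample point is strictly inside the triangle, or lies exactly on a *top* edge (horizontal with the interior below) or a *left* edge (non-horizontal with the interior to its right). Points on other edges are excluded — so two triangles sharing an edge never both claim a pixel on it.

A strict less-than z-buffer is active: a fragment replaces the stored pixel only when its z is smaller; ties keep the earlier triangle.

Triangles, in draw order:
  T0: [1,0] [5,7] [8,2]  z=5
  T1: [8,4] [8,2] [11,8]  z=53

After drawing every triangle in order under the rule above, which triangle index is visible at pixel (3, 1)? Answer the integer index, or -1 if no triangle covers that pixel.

T0:
  2·area = 41  (B↔C swapped to make it positive)
  edge (1, 0)→(8, 2): d=(7,2) right/bottom  bias=-1
  edge (8, 2)→(5, 7): d=(-3,5) right/bottom  bias=-1
  edge (5, 7)→(1, 0): d=(-4,-7) top-left  bias=+0
    (1,0)@(3, 1): e=[3,28,10] → #
    (2,0)@(5, 1): e=[-1,18,24] → ·
    (1,1)@(3, 3): e=[17,22,2] → #
    (2,1)@(5, 3): e=[13,12,16] → #
    (3,1)@(7, 3): e=[9,2,30] → #
    (4,1)@(9, 3): e=[5,-8,44] → ·
    (1,2)@(3, 5): e=[31,16,-6] → ·
    (2,2)@(5, 5): e=[27,6,8] → #
    (3,2)@(7, 5): e=[23,-4,22] → ·
    (2,3)@(5, 7): e=[41,0,0] → ·  [on edge]
  covered (5 px):
    · # · · · ·
    · # # # · ·
    · · # · · ·
    · · · · · ·
T1:
  2·area = 6
  edge (8, 4)→(8, 2): d=(0,-2) top-left  bias=+0
  edge (8, 2)→(11, 8): d=(3,6) right/bottom  bias=-1
  edge (11, 8)→(8, 4): d=(-3,-4) top-left  bias=+0
    (4,2)@(9, 5): e=[2,3,1] → #
    (5,2)@(11, 5): e=[6,-9,9] → ·
    (4,3)@(9, 7): e=[2,9,-5] → ·
  covered (1 px):
    · · · · · ·
    · · · · · ·
    · · · · # ·
    · · · · · ·

Z-buffer (winner per pixel, '.' = empty):
  . 0 . . . .
  . 0 0 0 . .
  . . 0 . 1 .
  . . . . . .

Result: 0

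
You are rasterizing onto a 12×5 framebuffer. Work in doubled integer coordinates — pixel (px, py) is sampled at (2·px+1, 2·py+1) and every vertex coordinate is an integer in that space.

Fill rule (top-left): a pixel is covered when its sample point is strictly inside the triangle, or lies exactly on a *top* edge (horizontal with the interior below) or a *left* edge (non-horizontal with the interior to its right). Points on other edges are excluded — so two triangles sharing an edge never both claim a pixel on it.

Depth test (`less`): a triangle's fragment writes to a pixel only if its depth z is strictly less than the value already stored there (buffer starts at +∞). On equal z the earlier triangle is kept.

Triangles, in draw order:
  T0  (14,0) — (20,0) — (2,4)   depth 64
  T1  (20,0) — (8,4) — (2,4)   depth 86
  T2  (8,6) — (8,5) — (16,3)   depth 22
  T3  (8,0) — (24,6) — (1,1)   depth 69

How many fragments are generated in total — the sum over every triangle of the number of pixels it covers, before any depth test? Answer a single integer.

T0:
  2·area = 24
  edge (14, 0)→(20, 0): d=(6,0) top-left  bias=+0
  edge (20, 0)→(2, 4): d=(-18,4) right/bottom  bias=-1
  edge (2, 4)→(14, 0): d=(12,-4) top-left  bias=+0
    (5,0)@(11, 1): e=[6,18,0] → X  [on edge]
    (6,0)@(13, 1): e=[6,10,8] → X
    (7,0)@(15, 1): e=[6,2,16] → X
    (8,0)@(17, 1): e=[6,-6,24] → .
    (2,1)@(5, 3): e=[18,6,0] → X  [on edge]
    (3,1)@(7, 3): e=[18,-2,8] → .
    (5,1)@(11, 3): e=[18,-18,24] → .
    (6,1)@(13, 3): e=[18,-26,32] → .
    (7,1)@(15, 3): e=[18,-34,40] → .
    (2,2)@(5, 5): e=[30,-30,24] → .
  covered (4 px):
    . . . . . X X X . . . .
    . . X . . . . . . . . .
    . . . . . . . . . . . .
    . . . . . . . . . . . .
    . . . . . . . . . . . .
T1:
  2·area = 24
  edge (20, 0)→(8, 4): d=(-12,4) right/bottom  bias=-1
  edge (8, 4)→(2, 4): d=(-6,0) right/bottom  bias=-1
  edge (2, 4)→(20, 0): d=(18,-4) top-left  bias=+0
    (8,0)@(17, 1): e=[0,18,6] → .  [on edge]
    (3,1)@(7, 3): e=[16,6,2] → X
    (4,1)@(9, 3): e=[8,6,10] → X
    (5,1)@(11, 3): e=[0,6,18] → .  [on edge]
    (2,2)@(5, 5): e=[0,-6,30] → .  [on edge]
    (3,2)@(7, 5): e=[-8,-6,38] → .
    (4,2)@(9, 5): e=[-16,-6,46] → .
  covered (2 px):
    . . . . . . . . . . . .
    . . . X X . . . . . . .
    . . . . . . . . . . . .
    . . . . . . . . . . . .
    . . . . . . . . . . . .
T2:
  2·area = 8
  edge (8, 6)→(8, 5): d=(0,-1) top-left  bias=+0
  edge (8, 5)→(16, 3): d=(8,-2) top-left  bias=+0
  edge (16, 3)→(8, 6): d=(-8,3) right/bottom  bias=-1
    (4,2)@(9, 5): e=[1,2,5] → X
    (5,2)@(11, 5): e=[3,6,-1] → .
    (4,3)@(9, 7): e=[1,18,-11] → .
  covered (1 px):
    . . . . . . . . . . . .
    . . . . . . . . . . . .
    . . . . X . . . . . . .
    . . . . . . . . . . . .
    . . . . . . . . . . . .
T3:
  2·area = 58
  edge (8, 0)→(24, 6): d=(16,6) right/bottom  bias=-1
  edge (24, 6)→(1, 1): d=(-23,-5) top-left  bias=+0
  edge (1, 1)→(8, 0): d=(7,-1) top-left  bias=+0
    (0,0)@(1, 1): e=[58,0,0] → X  [on edge]
    (1,0)@(3, 1): e=[46,10,2] → X
    (2,0)@(5, 1): e=[34,20,4] → X
    (3,0)@(7, 1): e=[22,30,6] → X
    (4,0)@(9, 1): e=[10,40,8] → X
    (5,0)@(11, 1): e=[-2,50,10] → .
    (0,1)@(1, 3): e=[90,-46,14] → .
    (1,1)@(3, 3): e=[78,-36,16] → .
    (2,1)@(5, 3): e=[66,-26,18] → .
    (3,1)@(7, 3): e=[54,-16,20] → .
    (4,1)@(9, 3): e=[42,-6,22] → .
    (5,1)@(11, 3): e=[30,4,24] → X
  covered (9 px):
    X X X X X . . . . . . .
    . . . . . X X X . . . .
    . . . . . . . . . . X .
    . . . . . . . . . . . .
    . . . . . . . . . . . .

Result: 16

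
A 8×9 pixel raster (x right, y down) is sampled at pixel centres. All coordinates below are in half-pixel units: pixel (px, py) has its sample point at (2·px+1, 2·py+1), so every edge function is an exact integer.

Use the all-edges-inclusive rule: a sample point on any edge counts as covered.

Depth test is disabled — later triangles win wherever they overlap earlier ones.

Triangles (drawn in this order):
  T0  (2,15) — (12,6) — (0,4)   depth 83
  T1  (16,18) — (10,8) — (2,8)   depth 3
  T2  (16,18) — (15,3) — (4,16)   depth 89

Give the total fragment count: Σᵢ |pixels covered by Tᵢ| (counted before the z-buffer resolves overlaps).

T0:
  2·area = 128  (B↔C swapped to make it positive)
  edge (2, 15)→(0, 4): d=(-2,-11) inclusive
  edge (0, 4)→(12, 6): d=(12,2) inclusive
  edge (12, 6)→(2, 15): d=(-10,9) inclusive
    (0,2)@(1, 5): e=[9,10,109] → X
    (1,2)@(3, 5): e=[31,6,91] → X
    (2,2)@(5, 5): e=[53,2,73] → X
    (3,2)@(7, 5): e=[75,-2,55] → .
    (0,3)@(1, 7): e=[5,34,89] → X
    (3,3)@(7, 7): e=[71,22,35] → X
    (4,3)@(9, 7): e=[93,18,17] → X
    (5,3)@(11, 7): e=[115,14,-1] → .
    (0,4)@(1, 9): e=[1,58,69] → X
    (4,4)@(9, 9): e=[89,42,-3] → .
    (0,5)@(1, 11): e=[-3,82,49] → .
    (1,5)@(3, 11): e=[19,78,31] → X
  covered (15 px):
    . . . . . . . .
    . . . . . . . .
    X X X . . . . .
    X X X X X . . .
    X X X X . . . .
    . X X . . . . .
    . X . . . . . .
    . . . . . . . .
    . . . . . . . .
T1:
  2·area = 80  (B↔C swapped to make it positive)
  edge (16, 18)→(2, 8): d=(-14,-10) inclusive
  edge (2, 8)→(10, 8): d=(8,0) inclusive
  edge (10, 8)→(16, 18): d=(6,10) inclusive
    (3,1)@(7, 3): e=[120,-40,0] → .  [on edge]
    (2,4)@(5, 9): e=[16,8,56] → X
    (3,4)@(7, 9): e=[36,8,36] → X
    (4,4)@(9, 9): e=[56,8,16] → X
    (5,4)@(11, 9): e=[76,8,-4] → .
    (2,5)@(5, 11): e=[-12,24,68] → .
    (3,5)@(7, 11): e=[8,24,48] → X
    (5,5)@(11, 11): e=[48,24,8] → X
    (6,5)@(13, 11): e=[68,24,-12] → .
    (3,6)@(7, 13): e=[-20,40,60] → .
    (4,6)@(9, 13): e=[0,40,40] → X  [on edge]
    (6,6)@(13, 13): e=[40,40,0] → X  [on edge]
  covered (11 px):
    . . . . . . . .
    . . . . . . . .
    . . . . . . . .
    . . . . . . . .
    . . X X X . . .
    . . . X X X . .
    . . . . X X X .
    . . . . . . X .
    . . . . . . . X
T2:
  2·area = 178  (B↔C swapped to make it positive)
  edge (16, 18)→(4, 16): d=(-12,-2) inclusive
  edge (4, 16)→(15, 3): d=(11,-13) inclusive
  edge (15, 3)→(16, 18): d=(1,15) inclusive
    (7,1)@(15, 3): e=[178,0,0] → X  [on edge]
    (7,2)@(15, 5): e=[154,22,2] → X
    (6,3)@(13, 7): e=[126,18,34] → X
    (5,4)@(11, 9): e=[98,14,66] → X
    (4,5)@(9, 11): e=[70,10,98] → X
    (3,6)@(7, 13): e=[42,6,130] → X
    (2,7)@(5, 15): e=[14,2,162] → X
    (2,8)@(5, 17): e=[-10,24,164] → .
    (3,8)@(7, 17): e=[-6,50,134] → .
    (4,8)@(9, 17): e=[-2,76,104] → .
    (5,8)@(11, 17): e=[2,102,74] → X
  covered (25 px):
    . . . . . . . .
    . . . . . . . X
    . . . . . . . X
    . . . . . . X X
    . . . . . X X X
    . . . . X X X X
    . . . X X X X X
    . . X X X X X X
    . . . . . X X X

Answer: 51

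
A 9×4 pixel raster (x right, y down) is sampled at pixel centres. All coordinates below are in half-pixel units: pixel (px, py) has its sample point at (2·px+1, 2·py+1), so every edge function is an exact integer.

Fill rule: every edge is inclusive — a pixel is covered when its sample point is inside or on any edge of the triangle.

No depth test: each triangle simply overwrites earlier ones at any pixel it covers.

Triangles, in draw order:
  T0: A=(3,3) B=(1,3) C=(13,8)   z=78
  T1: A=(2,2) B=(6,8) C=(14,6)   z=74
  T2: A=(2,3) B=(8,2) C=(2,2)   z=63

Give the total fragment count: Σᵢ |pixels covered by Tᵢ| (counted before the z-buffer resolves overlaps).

T0:
  2·area = 10  (B↔C swapped to make it positive)
  edge (3, 3)→(13, 8): d=(10,5) inclusive
  edge (13, 8)→(1, 3): d=(-12,-5) inclusive
  edge (1, 3)→(3, 3): d=(2,0) inclusive
    (0,1)@(1, 3): e=[10,0,0] → #  [on edge]
    (1,1)@(3, 3): e=[0,10,0] → #  [on edge]
    (2,1)@(5, 3): e=[-10,20,0] → ·  [on edge]
    (3,1)@(7, 3): e=[-20,30,0] → ·  [on edge]
    (4,1)@(9, 3): e=[-30,40,0] → ·  [on edge]
    (5,1)@(11, 3): e=[-40,50,0] → ·  [on edge]
    (6,1)@(13, 3): e=[-50,60,0] → ·  [on edge]
    (7,1)@(15, 3): e=[-60,70,0] → ·  [on edge]
    (8,1)@(17, 3): e=[-70,80,0] → ·  [on edge]
    (0,2)@(1, 5): e=[30,-24,4] → ·
    (1,2)@(3, 5): e=[20,-14,4] → ·
    (3,2)@(7, 5): e=[0,6,4] → #  [on edge]
    (5,3)@(11, 7): e=[0,2,8] → #  [on edge]
  covered (4 px):
    · · · · · · · · ·
    # # · · · · · · ·
    · · · # · · · · ·
    · · · · · # · · ·
T1:
  2·area = 56  (B↔C swapped to make it positive)
  edge (2, 2)→(14, 6): d=(12,4) inclusive
  edge (14, 6)→(6, 8): d=(-8,2) inclusive
  edge (6, 8)→(2, 2): d=(-4,-6) inclusive
    (1,1)@(3, 3): e=[8,46,2] → #
    (2,1)@(5, 3): e=[0,42,14] → #  [on edge]
    (3,1)@(7, 3): e=[-8,38,26] → ·
    (1,2)@(3, 5): e=[32,30,-6] → ·
    (2,2)@(5, 5): e=[24,26,6] → #
    (3,2)@(7, 5): e=[16,22,18] → #
    (4,2)@(9, 5): e=[8,18,30] → #
    (5,2)@(11, 5): e=[0,14,42] → #  [on edge]
    (6,2)@(13, 5): e=[-8,10,54] → ·
    (2,3)@(5, 7): e=[48,10,-2] → ·
    (3,3)@(7, 7): e=[40,6,10] → #
    (5,3)@(11, 7): e=[24,-2,34] → ·
    (8,3)@(17, 7): e=[0,-14,70] → ·  [on edge]
  covered (8 px):
    · · · · · · · · ·
    · # # · · · · · ·
    · · # # # # · · ·
    · · · # # · · · ·
T2:
  2·area = 6  (B↔C swapped to make it positive)
  edge (2, 3)→(2, 2): d=(0,-1) inclusive
  edge (2, 2)→(8, 2): d=(6,0) inclusive
  edge (8, 2)→(2, 3): d=(-6,1) inclusive
  covered (0 px):
    · · · · · · · · ·
    · · · · · · · · ·
    · · · · · · · · ·
    · · · · · · · · ·

Final: 12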